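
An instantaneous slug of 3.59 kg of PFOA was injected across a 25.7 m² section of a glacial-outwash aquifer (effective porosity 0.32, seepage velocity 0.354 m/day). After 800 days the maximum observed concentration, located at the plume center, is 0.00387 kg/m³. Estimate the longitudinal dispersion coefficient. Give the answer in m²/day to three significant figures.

1.27 m²/day

At the plume center C_max = M/(n_e·A·√(4πDt)), so D = M²/(4πt·(n_e·A·C_max)²).
n_e·A·C_max = 0.32 × 25.7 × 0.00387 = 0.03183 kg/m.
D = 3.59²/(4π × 800 × 0.03183²) = 1.27 m²/day.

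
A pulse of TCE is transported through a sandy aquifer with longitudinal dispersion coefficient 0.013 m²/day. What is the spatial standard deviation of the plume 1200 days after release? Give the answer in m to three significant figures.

Dispersive spreading gives a Gaussian with σ² = 2Dt; advection only shifts the center.
σ = √(2 × 0.013 × 1200) = 5.59 m.

5.59 m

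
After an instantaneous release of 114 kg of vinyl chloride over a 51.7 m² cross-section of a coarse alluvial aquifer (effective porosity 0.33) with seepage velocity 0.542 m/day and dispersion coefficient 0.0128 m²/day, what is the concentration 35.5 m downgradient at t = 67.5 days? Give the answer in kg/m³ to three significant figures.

For an instantaneous plane source, C(x,t) = M/(n_e·A·√(4πDt)) · exp(−(x−vt)²/(4Dt)), with n_e·A the pore (flow) area.
Plume center vt = 0.542 × 67.5 = 36.585 m, so the well at 35.5 m is 1.085 m upgradient of the peak.
√(4πDt) = 3.295 m, giving peak height M/(n_e·A·√(4πDt)) = 114/(0.33 × 51.7 × 3.295) = 2.028 kg/m³.
(x−vt)²/(4Dt) = (-1.085)²/(4 × 0.0128 × 67.5) = 0.3406; exp(−0.3406) = 0.7113.
C = 2.028 × 0.7113 = 1.44 kg/m³.

1.44 kg/m³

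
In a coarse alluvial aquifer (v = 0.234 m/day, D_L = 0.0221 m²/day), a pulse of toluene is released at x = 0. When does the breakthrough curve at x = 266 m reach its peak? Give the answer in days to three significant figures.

For the 1D instantaneous-source solution, setting ∂C/∂t = 0 at fixed x gives v²t² + 2Dt − x² = 0, so t = (√(D² + v²x²) − D)/v².
√(D² + v²x²) = √(0.0221² + 0.234² × 266²) = 62.24; v² = 0.054756.
t = (62.24 − 0.0221)/0.054756 = 1140 days (vs. the pure-advection estimate x/v = 1140 d).

1140 days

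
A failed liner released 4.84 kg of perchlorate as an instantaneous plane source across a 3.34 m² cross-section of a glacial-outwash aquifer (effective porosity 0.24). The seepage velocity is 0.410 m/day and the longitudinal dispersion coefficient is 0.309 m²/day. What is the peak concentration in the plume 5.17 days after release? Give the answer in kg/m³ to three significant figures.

The peak of an instantaneous 1D plume sits at x = vt; there the Gaussian factor is 1 and C_max = M/(n_e·A·√(4πDt)), where n_e·A is the pore area the mass is dissolved in.
√(4πDt) = √(4π × 0.309 × 5.17) = 4.481 m, so C_max = 4.84/(0.24 × 3.34 × 4.481) = 1.35 kg/m³.

1.35 kg/m³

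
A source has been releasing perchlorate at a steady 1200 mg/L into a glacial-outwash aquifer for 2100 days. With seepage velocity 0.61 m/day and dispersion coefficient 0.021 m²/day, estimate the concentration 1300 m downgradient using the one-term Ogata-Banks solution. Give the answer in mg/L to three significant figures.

For a continuous step input, C/C₀ ≈ ½·erfc((x−vt)/(2√(Dt))).
vt = 0.61 × 2100 = 1281 m and 2√(Dt) = 2√(0.021 × 2100) = 13.28 m.
Argument (x−vt)/(2√(Dt)) = (1300 − 1281)/13.28 = 1.431; ½·erfc(1.431) = 0.02150.
C = 1200 × 0.02150 = 25.8 mg/L.

25.8 mg/L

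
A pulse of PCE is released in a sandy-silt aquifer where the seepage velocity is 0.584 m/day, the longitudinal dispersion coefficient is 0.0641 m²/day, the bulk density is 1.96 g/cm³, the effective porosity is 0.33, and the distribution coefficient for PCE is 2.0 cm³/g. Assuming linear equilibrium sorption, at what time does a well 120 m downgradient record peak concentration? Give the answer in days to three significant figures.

2640 days

Retardation factor R = 1 + ρ_b·K_d/n = 1 + 1.96 × 2.0/0.33 = 12.88.
Sorption retards both mechanisms: v_R = v/R = 0.04534 m/day, D_R = D/R = 0.004977 m²/day.
Peak time from v_R²t² + 2D_R t − x² = 0: t = (√(D_R² + v_R²x²) − D_R)/v_R².
√(D_R² + v_R²x²) = √(0.004977² + 0.04534² × 120²) = 5.441; v_R² = 0.002056.
t = (5.441 − 0.004977)/0.002056 = 2640 days.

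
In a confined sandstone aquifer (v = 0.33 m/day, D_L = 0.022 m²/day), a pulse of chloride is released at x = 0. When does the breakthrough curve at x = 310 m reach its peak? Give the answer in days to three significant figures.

939 days

For the 1D instantaneous-source solution, setting ∂C/∂t = 0 at fixed x gives v²t² + 2Dt − x² = 0, so t = (√(D² + v²x²) − D)/v².
√(D² + v²x²) = √(0.022² + 0.33² × 310²) = 102.3; v² = 0.1089.
t = (102.3 − 0.022)/0.1089 = 939 days (vs. the pure-advection estimate x/v = 939 d).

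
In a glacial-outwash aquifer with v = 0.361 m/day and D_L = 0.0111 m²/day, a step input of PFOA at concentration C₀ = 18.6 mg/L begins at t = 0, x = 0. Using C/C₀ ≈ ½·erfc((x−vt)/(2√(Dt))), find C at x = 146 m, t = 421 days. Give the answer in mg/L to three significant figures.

For a continuous step input, C/C₀ ≈ ½·erfc((x−vt)/(2√(Dt))).
vt = 0.361 × 421 = 151.981 m and 2√(Dt) = 2√(0.0111 × 421) = 4.323 m.
Argument (x−vt)/(2√(Dt)) = (146 − 151.981)/4.323 = -1.384; ½·erfc(-1.384) = 0.9748.
C = 18.6 × 0.9748 = 18.1 mg/L.

18.1 mg/L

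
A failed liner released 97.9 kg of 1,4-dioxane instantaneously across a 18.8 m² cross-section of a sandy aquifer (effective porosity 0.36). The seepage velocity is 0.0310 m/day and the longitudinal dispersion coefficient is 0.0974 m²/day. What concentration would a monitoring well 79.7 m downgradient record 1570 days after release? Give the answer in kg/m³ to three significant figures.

0.0684 kg/m³

For an instantaneous plane source, C(x,t) = M/(n_e·A·√(4πDt)) · exp(−(x−vt)²/(4Dt)), with n_e·A the pore (flow) area.
Plume center vt = 0.0310 × 1570 = 48.67 m, so the well at 79.7 m is 31.03 m downgradient of the peak.
√(4πDt) = 43.84 m, giving peak height M/(n_e·A·√(4πDt)) = 97.9/(0.36 × 18.8 × 43.84) = 0.3300 kg/m³.
(x−vt)²/(4Dt) = (31.03)²/(4 × 0.0974 × 1570) = 1.574; exp(−1.574) = 0.2072.
C = 0.3300 × 0.2072 = 0.0684 kg/m³.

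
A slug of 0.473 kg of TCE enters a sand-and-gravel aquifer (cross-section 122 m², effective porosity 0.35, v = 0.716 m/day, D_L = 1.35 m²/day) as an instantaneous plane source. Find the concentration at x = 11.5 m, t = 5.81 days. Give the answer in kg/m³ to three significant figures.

0.000200 kg/m³

For an instantaneous plane source, C(x,t) = M/(n_e·A·√(4πDt)) · exp(−(x−vt)²/(4Dt)), with n_e·A the pore (flow) area.
Plume center vt = 0.716 × 5.81 = 4.15996 m, so the well at 11.5 m is 7.34004 m downgradient of the peak.
√(4πDt) = 9.928 m, giving peak height M/(n_e·A·√(4πDt)) = 0.473/(0.35 × 122 × 9.928) = 0.001116 kg/m³.
(x−vt)²/(4Dt) = (7.34004)²/(4 × 1.35 × 5.81) = 1.717; exp(−1.717) = 0.1796.
C = 0.001116 × 0.1796 = 0.000200 kg/m³.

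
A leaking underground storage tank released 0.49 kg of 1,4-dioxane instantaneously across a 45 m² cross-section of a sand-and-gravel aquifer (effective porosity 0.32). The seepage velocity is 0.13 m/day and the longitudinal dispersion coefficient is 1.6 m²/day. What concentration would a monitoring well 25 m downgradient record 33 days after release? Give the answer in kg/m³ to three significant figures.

0.000173 kg/m³

For an instantaneous plane source, C(x,t) = M/(n_e·A·√(4πDt)) · exp(−(x−vt)²/(4Dt)), with n_e·A the pore (flow) area.
Plume center vt = 0.13 × 33 = 4.29 m, so the well at 25 m is 20.71 m downgradient of the peak.
√(4πDt) = 25.76 m, giving peak height M/(n_e·A·√(4πDt)) = 0.49/(0.32 × 45 × 25.76) = 0.001321 kg/m³.
(x−vt)²/(4Dt) = (20.71)²/(4 × 1.6 × 33) = 2.031; exp(−2.031) = 0.1312.
C = 0.001321 × 0.1312 = 0.000173 kg/m³.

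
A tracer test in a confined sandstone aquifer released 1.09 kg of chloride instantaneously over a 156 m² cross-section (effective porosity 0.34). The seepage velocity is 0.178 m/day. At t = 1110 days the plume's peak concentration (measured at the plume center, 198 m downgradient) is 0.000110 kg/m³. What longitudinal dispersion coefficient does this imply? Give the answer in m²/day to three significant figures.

At the plume center C_max = M/(n_e·A·√(4πDt)), so D = M²/(4πt·(n_e·A·C_max)²).
n_e·A·C_max = 0.34 × 156 × 0.000110 = 0.005834 kg/m.
D = 1.09²/(4π × 1110 × 0.005834²) = 2.50 m²/day.

2.50 m²/day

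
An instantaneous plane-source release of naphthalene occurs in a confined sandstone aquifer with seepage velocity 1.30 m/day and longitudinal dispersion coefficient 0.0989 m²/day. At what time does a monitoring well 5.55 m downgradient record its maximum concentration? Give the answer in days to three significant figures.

4.21 days

For the 1D instantaneous-source solution, setting ∂C/∂t = 0 at fixed x gives v²t² + 2Dt − x² = 0, so t = (√(D² + v²x²) − D)/v².
√(D² + v²x²) = √(0.0989² + 1.30² × 5.55²) = 7.216; v² = 1.69.
t = (7.216 − 0.0989)/1.69 = 4.21 days (vs. the pure-advection estimate x/v = 4.27 d).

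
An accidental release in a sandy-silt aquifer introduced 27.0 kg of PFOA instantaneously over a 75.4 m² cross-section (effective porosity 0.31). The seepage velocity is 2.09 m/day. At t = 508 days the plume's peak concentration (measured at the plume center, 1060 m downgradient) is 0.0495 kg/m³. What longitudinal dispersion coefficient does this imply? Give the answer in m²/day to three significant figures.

At the plume center C_max = M/(n_e·A·√(4πDt)), so D = M²/(4πt·(n_e·A·C_max)²).
n_e·A·C_max = 0.31 × 75.4 × 0.0495 = 1.157 kg/m.
D = 27.0²/(4π × 508 × 1.157²) = 0.0853 m²/day.

0.0853 m²/day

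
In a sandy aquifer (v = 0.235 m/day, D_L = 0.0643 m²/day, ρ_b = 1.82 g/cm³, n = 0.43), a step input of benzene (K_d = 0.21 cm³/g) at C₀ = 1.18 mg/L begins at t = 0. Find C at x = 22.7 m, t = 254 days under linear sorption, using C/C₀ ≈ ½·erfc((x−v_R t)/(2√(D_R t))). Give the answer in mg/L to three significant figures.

Retardation factor R = 1 + ρ_b·K_d/n = 1 + 1.82 × 0.21/0.43 = 1.889.
Sorption retards both mechanisms: v_R = v/R = 0.1244 m/day, D_R = D/R = 0.03404 m²/day.
v_R·t = 0.1244 × 254 = 31.5976 m; 2√(D_R t) = 5.881 m; argument = (22.7 − 31.5976)/5.881 = -1.513.
C = C₀ × ½·erfc(-1.513) = 1.18 × 0.9838 = 1.16 mg/L.

1.16 mg/L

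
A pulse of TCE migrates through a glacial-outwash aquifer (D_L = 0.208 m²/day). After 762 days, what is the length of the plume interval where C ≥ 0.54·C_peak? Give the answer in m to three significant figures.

The plume is Gaussian with σ = √(2Dt) = √(2 × 0.208 × 762) = 17.80 m.
C/C_peak = exp(−Δx²/(2σ²)) = 0.54 ⇒ Δx = σ·√(−2 ln 0.54) = 17.80 × 1.110 = 19.76 m.
Width = 2Δx = 39.5 m.

39.5 m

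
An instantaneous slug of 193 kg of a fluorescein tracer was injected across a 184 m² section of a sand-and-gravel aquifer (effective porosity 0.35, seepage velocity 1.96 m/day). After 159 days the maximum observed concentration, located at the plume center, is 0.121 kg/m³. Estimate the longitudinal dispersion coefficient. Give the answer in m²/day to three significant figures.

At the plume center C_max = M/(n_e·A·√(4πDt)), so D = M²/(4πt·(n_e·A·C_max)²).
n_e·A·C_max = 0.35 × 184 × 0.121 = 7.792 kg/m.
D = 193²/(4π × 159 × 7.792²) = 0.307 m²/day.

0.307 m²/day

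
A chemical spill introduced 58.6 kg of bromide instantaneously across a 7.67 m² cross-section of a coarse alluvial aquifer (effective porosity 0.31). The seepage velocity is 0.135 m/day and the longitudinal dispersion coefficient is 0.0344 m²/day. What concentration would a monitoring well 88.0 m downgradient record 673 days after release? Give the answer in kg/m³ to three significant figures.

For an instantaneous plane source, C(x,t) = M/(n_e·A·√(4πDt)) · exp(−(x−vt)²/(4Dt)), with n_e·A the pore (flow) area.
Plume center vt = 0.135 × 673 = 90.855 m, so the well at 88.0 m is 2.855 m upgradient of the peak.
√(4πDt) = 17.06 m, giving peak height M/(n_e·A·√(4πDt)) = 58.6/(0.31 × 7.67 × 17.06) = 1.445 kg/m³.
(x−vt)²/(4Dt) = (-2.855)²/(4 × 0.0344 × 673) = 0.08802; exp(−0.08802) = 0.9157.
C = 1.445 × 0.9157 = 1.32 kg/m³.

1.32 kg/m³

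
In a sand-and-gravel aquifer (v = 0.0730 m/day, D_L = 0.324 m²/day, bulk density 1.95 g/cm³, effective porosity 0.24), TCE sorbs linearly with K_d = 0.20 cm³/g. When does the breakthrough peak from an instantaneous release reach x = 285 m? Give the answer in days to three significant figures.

10100 days

Retardation factor R = 1 + ρ_b·K_d/n = 1 + 1.95 × 0.20/0.24 = 2.625.
Sorption retards both mechanisms: v_R = v/R = 0.02781 m/day, D_R = D/R = 0.1234 m²/day.
Peak time from v_R²t² + 2D_R t − x² = 0: t = (√(D_R² + v_R²x²) − D_R)/v_R².
√(D_R² + v_R²x²) = √(0.1234² + 0.02781² × 285²) = 7.927; v_R² = 0.0007734.
t = (7.927 − 0.1234)/0.0007734 = 10100 days.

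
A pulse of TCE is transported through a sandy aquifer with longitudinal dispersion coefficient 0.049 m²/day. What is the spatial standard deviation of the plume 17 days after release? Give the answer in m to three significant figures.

Dispersive spreading gives a Gaussian with σ² = 2Dt; advection only shifts the center.
σ = √(2 × 0.049 × 17) = 1.29 m.

1.29 m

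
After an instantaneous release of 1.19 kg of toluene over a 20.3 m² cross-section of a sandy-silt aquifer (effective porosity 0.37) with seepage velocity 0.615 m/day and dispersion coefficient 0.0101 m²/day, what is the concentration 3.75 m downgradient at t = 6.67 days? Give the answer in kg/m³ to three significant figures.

0.109 kg/m³

For an instantaneous plane source, C(x,t) = M/(n_e·A·√(4πDt)) · exp(−(x−vt)²/(4Dt)), with n_e·A the pore (flow) area.
Plume center vt = 0.615 × 6.67 = 4.10205 m, so the well at 3.75 m is 0.35205 m upgradient of the peak.
√(4πDt) = 0.9201 m, giving peak height M/(n_e·A·√(4πDt)) = 1.19/(0.37 × 20.3 × 0.9201) = 0.1722 kg/m³.
(x−vt)²/(4Dt) = (-0.35205)²/(4 × 0.0101 × 6.67) = 0.4599; exp(−0.4599) = 0.6313.
C = 0.1722 × 0.6313 = 0.109 kg/m³.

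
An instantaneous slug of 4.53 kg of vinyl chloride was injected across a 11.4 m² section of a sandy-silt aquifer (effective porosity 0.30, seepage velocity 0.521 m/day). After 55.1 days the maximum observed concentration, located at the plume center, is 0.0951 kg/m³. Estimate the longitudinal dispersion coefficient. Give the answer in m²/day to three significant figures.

At the plume center C_max = M/(n_e·A·√(4πDt)), so D = M²/(4πt·(n_e·A·C_max)²).
n_e·A·C_max = 0.30 × 11.4 × 0.0951 = 0.3252 kg/m.
D = 4.53²/(4π × 55.1 × 0.3252²) = 0.280 m²/day.

0.280 m²/day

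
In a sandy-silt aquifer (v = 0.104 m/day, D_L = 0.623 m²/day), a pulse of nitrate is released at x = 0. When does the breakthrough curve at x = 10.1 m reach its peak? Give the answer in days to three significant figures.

55.3 days

For the 1D instantaneous-source solution, setting ∂C/∂t = 0 at fixed x gives v²t² + 2Dt − x² = 0, so t = (√(D² + v²x²) − D)/v².
√(D² + v²x²) = √(0.623² + 0.104² × 10.1²) = 1.221; v² = 0.010816.
t = (1.221 − 0.623)/0.010816 = 55.3 days (vs. the pure-advection estimate x/v = 97.1 d).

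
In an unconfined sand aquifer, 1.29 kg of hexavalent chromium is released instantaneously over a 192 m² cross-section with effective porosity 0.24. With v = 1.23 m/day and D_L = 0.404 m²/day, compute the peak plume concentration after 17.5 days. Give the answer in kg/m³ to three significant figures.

0.00297 kg/m³

The peak of an instantaneous 1D plume sits at x = vt; there the Gaussian factor is 1 and C_max = M/(n_e·A·√(4πDt)), where n_e·A is the pore area the mass is dissolved in.
√(4πDt) = √(4π × 0.404 × 17.5) = 9.426 m, so C_max = 1.29/(0.24 × 192 × 9.426) = 0.00297 kg/m³.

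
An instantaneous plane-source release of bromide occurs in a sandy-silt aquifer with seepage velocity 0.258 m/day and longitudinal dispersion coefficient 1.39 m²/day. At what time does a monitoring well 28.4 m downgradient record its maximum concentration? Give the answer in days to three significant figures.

For the 1D instantaneous-source solution, setting ∂C/∂t = 0 at fixed x gives v²t² + 2Dt − x² = 0, so t = (√(D² + v²x²) − D)/v².
√(D² + v²x²) = √(1.39² + 0.258² × 28.4²) = 7.458; v² = 0.066564.
t = (7.458 − 1.39)/0.066564 = 91.2 days (vs. the pure-advection estimate x/v = 110 d).

91.2 days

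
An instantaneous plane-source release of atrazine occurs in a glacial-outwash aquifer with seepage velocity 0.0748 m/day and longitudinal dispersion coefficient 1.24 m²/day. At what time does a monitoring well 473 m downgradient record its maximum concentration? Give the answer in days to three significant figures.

For the 1D instantaneous-source solution, setting ∂C/∂t = 0 at fixed x gives v²t² + 2Dt − x² = 0, so t = (√(D² + v²x²) − D)/v².
√(D² + v²x²) = √(1.24² + 0.0748² × 473²) = 35.40; v² = 0.00559504.
t = (35.40 − 1.24)/0.00559504 = 6110 days (vs. the pure-advection estimate x/v = 6320 d).

6110 days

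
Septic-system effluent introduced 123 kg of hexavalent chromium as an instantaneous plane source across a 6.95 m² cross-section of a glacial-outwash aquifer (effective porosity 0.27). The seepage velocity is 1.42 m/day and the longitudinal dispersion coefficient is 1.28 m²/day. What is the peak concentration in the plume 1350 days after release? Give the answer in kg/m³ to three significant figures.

The peak of an instantaneous 1D plume sits at x = vt; there the Gaussian factor is 1 and C_max = M/(n_e·A·√(4πDt)), where n_e·A is the pore area the mass is dissolved in.
√(4πDt) = √(4π × 1.28 × 1350) = 147.4 m, so C_max = 123/(0.27 × 6.95 × 147.4) = 0.445 kg/m³.

0.445 kg/m³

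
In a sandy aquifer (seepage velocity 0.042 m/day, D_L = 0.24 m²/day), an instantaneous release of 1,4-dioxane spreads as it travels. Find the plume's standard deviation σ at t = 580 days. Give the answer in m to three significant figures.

16.7 m

Dispersive spreading gives a Gaussian with σ² = 2Dt; advection only shifts the center.
σ = √(2 × 0.24 × 580) = 16.7 m.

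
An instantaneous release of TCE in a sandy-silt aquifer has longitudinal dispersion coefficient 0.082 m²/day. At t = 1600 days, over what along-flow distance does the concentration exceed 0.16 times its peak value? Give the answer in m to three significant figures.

62.0 m

The plume is Gaussian with σ = √(2Dt) = √(2 × 0.082 × 1600) = 16.20 m.
C/C_peak = exp(−Δx²/(2σ²)) = 0.16 ⇒ Δx = σ·√(−2 ln 0.16) = 16.20 × 1.914 = 31.01 m.
Width = 2Δx = 62.0 m.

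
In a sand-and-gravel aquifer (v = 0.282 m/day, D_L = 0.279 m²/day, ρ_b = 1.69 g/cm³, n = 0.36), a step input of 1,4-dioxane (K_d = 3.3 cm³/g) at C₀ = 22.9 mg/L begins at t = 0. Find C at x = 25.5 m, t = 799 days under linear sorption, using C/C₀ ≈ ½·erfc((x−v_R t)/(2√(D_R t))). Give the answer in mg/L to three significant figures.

Retardation factor R = 1 + ρ_b·K_d/n = 1 + 1.69 × 3.3/0.36 = 16.49.
Sorption retards both mechanisms: v_R = v/R = 0.01710 m/day, D_R = D/R = 0.01692 m²/day.
v_R·t = 0.01710 × 799 = 13.6629 m; 2√(D_R t) = 7.354 m; argument = (25.5 − 13.6629)/7.354 = 1.610.
C = C₀ × ½·erfc(1.610) = 22.9 × 0.01140 = 0.261 mg/L.

0.261 mg/L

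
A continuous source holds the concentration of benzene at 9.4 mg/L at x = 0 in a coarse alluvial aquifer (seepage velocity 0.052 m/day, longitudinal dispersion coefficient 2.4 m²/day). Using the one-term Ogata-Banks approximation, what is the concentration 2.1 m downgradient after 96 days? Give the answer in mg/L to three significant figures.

5.20 mg/L

For a continuous step input, C/C₀ ≈ ½·erfc((x−vt)/(2√(Dt))).
vt = 0.052 × 96 = 4.992 m and 2√(Dt) = 2√(2.4 × 96) = 30.36 m.
Argument (x−vt)/(2√(Dt)) = (2.1 − 4.992)/30.36 = -0.09526; ½·erfc(-0.09526) = 0.5536.
C = 9.4 × 0.5536 = 5.20 mg/L.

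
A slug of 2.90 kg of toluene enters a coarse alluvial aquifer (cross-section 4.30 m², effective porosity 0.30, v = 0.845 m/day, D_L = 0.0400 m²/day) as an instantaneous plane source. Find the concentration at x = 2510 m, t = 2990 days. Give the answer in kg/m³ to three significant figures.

0.0327 kg/m³

For an instantaneous plane source, C(x,t) = M/(n_e·A·√(4πDt)) · exp(−(x−vt)²/(4Dt)), with n_e·A the pore (flow) area.
Plume center vt = 0.845 × 2990 = 2526.55 m, so the well at 2510 m is 16.55 m upgradient of the peak.
√(4πDt) = 38.77 m, giving peak height M/(n_e·A·√(4πDt)) = 2.90/(0.30 × 4.30 × 38.77) = 0.05798 kg/m³.
(x−vt)²/(4Dt) = (-16.55)²/(4 × 0.0400 × 2990) = 0.5725; exp(−0.5725) = 0.5641.
C = 0.05798 × 0.5641 = 0.0327 kg/m³.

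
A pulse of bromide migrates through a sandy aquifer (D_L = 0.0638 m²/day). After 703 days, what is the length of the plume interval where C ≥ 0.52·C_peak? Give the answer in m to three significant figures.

The plume is Gaussian with σ = √(2Dt) = √(2 × 0.0638 × 703) = 9.471 m.
C/C_peak = exp(−Δx²/(2σ²)) = 0.52 ⇒ Δx = σ·√(−2 ln 0.52) = 9.471 × 1.144 = 10.83 m.
Width = 2Δx = 21.7 m.

21.7 m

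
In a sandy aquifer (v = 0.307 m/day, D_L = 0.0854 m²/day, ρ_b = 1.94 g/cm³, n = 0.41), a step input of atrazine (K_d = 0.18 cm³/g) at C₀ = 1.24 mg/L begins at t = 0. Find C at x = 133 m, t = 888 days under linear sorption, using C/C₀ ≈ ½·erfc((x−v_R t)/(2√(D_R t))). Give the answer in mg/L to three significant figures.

Retardation factor R = 1 + ρ_b·K_d/n = 1 + 1.94 × 0.18/0.41 = 1.852.
Sorption retards both mechanisms: v_R = v/R = 0.1658 m/day, D_R = D/R = 0.04611 m²/day.
v_R·t = 0.1658 × 888 = 147.2304 m; 2√(D_R t) = 12.80 m; argument = (133 − 147.2304)/12.80 = -1.112.
C = C₀ × ½·erfc(-1.112) = 1.24 × 0.9421 = 1.17 mg/L.

1.17 mg/L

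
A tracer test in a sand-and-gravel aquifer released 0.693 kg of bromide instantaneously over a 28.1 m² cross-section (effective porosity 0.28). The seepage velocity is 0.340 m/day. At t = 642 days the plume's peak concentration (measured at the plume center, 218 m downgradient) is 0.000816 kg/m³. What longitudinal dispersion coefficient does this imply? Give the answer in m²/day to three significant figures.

At the plume center C_max = M/(n_e·A·√(4πDt)), so D = M²/(4πt·(n_e·A·C_max)²).
n_e·A·C_max = 0.28 × 28.1 × 0.000816 = 0.006420 kg/m.
D = 0.693²/(4π × 642 × 0.006420²) = 1.44 m²/day.

1.44 m²/day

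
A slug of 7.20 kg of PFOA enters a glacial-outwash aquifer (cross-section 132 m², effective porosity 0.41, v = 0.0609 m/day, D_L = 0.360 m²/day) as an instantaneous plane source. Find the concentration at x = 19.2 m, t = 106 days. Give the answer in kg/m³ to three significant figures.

For an instantaneous plane source, C(x,t) = M/(n_e·A·√(4πDt)) · exp(−(x−vt)²/(4Dt)), with n_e·A the pore (flow) area.
Plume center vt = 0.0609 × 106 = 6.4554 m, so the well at 19.2 m is 12.7446 m downgradient of the peak.
√(4πDt) = 21.90 m, giving peak height M/(n_e·A·√(4πDt)) = 7.20/(0.41 × 132 × 21.90) = 0.006075 kg/m³.
(x−vt)²/(4Dt) = (12.7446)²/(4 × 0.360 × 106) = 1.064; exp(−1.064) = 0.3451.
C = 0.006075 × 0.3451 = 0.00210 kg/m³.

0.00210 kg/m³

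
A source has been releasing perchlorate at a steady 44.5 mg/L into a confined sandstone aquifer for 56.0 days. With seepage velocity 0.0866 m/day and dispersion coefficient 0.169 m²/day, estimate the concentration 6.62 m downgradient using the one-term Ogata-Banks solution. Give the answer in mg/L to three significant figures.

For a continuous step input, C/C₀ ≈ ½·erfc((x−vt)/(2√(Dt))).
vt = 0.0866 × 56.0 = 4.8496 m and 2√(Dt) = 2√(0.169 × 56.0) = 6.153 m.
Argument (x−vt)/(2√(Dt)) = (6.62 − 4.8496)/6.153 = 0.2877; ½·erfc(0.2877) = 0.3421.
C = 44.5 × 0.3421 = 15.2 mg/L.

15.2 mg/L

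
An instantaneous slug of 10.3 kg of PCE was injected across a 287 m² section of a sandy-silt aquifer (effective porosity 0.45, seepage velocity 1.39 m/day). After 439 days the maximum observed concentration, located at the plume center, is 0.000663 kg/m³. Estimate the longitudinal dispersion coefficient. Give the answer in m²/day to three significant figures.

2.62 m²/day

At the plume center C_max = M/(n_e·A·√(4πDt)), so D = M²/(4πt·(n_e·A·C_max)²).
n_e·A·C_max = 0.45 × 287 × 0.000663 = 0.08563 kg/m.
D = 10.3²/(4π × 439 × 0.08563²) = 2.62 m²/day.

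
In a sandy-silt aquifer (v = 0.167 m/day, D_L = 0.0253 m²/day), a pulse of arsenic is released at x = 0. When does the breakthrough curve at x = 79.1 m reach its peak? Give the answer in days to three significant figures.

For the 1D instantaneous-source solution, setting ∂C/∂t = 0 at fixed x gives v²t² + 2Dt − x² = 0, so t = (√(D² + v²x²) − D)/v².
√(D² + v²x²) = √(0.0253² + 0.167² × 79.1²) = 13.21; v² = 0.027889.
t = (13.21 − 0.0253)/0.027889 = 473 days (vs. the pure-advection estimate x/v = 474 d).

473 days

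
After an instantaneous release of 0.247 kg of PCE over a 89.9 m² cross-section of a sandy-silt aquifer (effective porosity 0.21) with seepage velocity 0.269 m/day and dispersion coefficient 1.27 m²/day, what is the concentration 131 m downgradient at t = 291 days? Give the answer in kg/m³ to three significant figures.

2.93e-05 kg/m³

For an instantaneous plane source, C(x,t) = M/(n_e·A·√(4πDt)) · exp(−(x−vt)²/(4Dt)), with n_e·A the pore (flow) area.
Plume center vt = 0.269 × 291 = 78.279 m, so the well at 131 m is 52.721 m downgradient of the peak.
√(4πDt) = 68.15 m, giving peak height M/(n_e·A·√(4πDt)) = 0.247/(0.21 × 89.9 × 68.15) = 0.0001920 kg/m³.
(x−vt)²/(4Dt) = (52.721)²/(4 × 1.27 × 291) = 1.880; exp(−1.880) = 0.1526.
C = 0.0001920 × 0.1526 = 2.93e-05 kg/m³.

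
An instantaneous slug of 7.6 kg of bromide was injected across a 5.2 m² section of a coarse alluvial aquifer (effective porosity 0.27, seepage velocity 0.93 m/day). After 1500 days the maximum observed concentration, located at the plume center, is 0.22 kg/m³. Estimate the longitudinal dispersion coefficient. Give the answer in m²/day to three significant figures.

0.0321 m²/day

At the plume center C_max = M/(n_e·A·√(4πDt)), so D = M²/(4πt·(n_e·A·C_max)²).
n_e·A·C_max = 0.27 × 5.2 × 0.22 = 0.3089 kg/m.
D = 7.6²/(4π × 1500 × 0.3089²) = 0.0321 m²/day.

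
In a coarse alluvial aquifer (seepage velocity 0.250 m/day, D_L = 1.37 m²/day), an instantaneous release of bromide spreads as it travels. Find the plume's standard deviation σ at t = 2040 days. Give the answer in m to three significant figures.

Dispersive spreading gives a Gaussian with σ² = 2Dt; advection only shifts the center.
σ = √(2 × 1.37 × 2040) = 74.8 m.

74.8 m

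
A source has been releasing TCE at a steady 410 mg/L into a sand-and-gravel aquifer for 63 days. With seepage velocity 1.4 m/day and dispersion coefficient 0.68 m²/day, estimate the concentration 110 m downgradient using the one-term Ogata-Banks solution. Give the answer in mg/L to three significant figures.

3.80 mg/L

For a continuous step input, C/C₀ ≈ ½·erfc((x−vt)/(2√(Dt))).
vt = 1.4 × 63 = 88.2 m and 2√(Dt) = 2√(0.68 × 63) = 13.09 m.
Argument (x−vt)/(2√(Dt)) = (110 − 88.2)/13.09 = 1.665; ½·erfc(1.665) = 0.009270.
C = 410 × 0.009270 = 3.80 mg/L.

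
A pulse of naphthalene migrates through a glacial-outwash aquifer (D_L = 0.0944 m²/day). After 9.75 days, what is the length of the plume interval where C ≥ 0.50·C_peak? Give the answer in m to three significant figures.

3.19 m

The plume is Gaussian with σ = √(2Dt) = √(2 × 0.0944 × 9.75) = 1.357 m.
C/C_peak = exp(−Δx²/(2σ²)) = 0.50 ⇒ Δx = σ·√(−2 ln 0.50) = 1.357 × 1.177 = 1.597 m.
Width = 2Δx = 3.19 m.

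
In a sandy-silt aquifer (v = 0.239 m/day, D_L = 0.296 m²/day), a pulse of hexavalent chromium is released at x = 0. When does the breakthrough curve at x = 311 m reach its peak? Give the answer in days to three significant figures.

1300 days

For the 1D instantaneous-source solution, setting ∂C/∂t = 0 at fixed x gives v²t² + 2Dt − x² = 0, so t = (√(D² + v²x²) − D)/v².
√(D² + v²x²) = √(0.296² + 0.239² × 311²) = 74.33; v² = 0.057121.
t = (74.33 − 0.296)/0.057121 = 1300 days (vs. the pure-advection estimate x/v = 1300 d).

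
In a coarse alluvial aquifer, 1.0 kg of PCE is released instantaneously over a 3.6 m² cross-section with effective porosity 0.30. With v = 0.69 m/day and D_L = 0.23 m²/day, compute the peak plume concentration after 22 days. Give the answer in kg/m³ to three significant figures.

0.116 kg/m³

The peak of an instantaneous 1D plume sits at x = vt; there the Gaussian factor is 1 and C_max = M/(n_e·A·√(4πDt)), where n_e·A is the pore area the mass is dissolved in.
√(4πDt) = √(4π × 0.23 × 22) = 7.974 m, so C_max = 1.0/(0.30 × 3.6 × 7.974) = 0.116 kg/m³.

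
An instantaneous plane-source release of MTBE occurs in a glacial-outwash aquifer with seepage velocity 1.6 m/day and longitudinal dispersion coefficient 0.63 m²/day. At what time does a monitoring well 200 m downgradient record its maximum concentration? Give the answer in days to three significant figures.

125 days

For the 1D instantaneous-source solution, setting ∂C/∂t = 0 at fixed x gives v²t² + 2Dt − x² = 0, so t = (√(D² + v²x²) − D)/v².
√(D² + v²x²) = √(0.63² + 1.6² × 200²) = 320.0; v² = 2.56.
t = (320.0 − 0.63)/2.56 = 125 days (vs. the pure-advection estimate x/v = 125 d).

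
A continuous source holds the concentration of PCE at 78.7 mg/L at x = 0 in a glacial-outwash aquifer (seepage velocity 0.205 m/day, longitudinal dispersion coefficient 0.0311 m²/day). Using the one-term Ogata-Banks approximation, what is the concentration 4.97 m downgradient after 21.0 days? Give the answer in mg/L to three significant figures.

22.1 mg/L

For a continuous step input, C/C₀ ≈ ½·erfc((x−vt)/(2√(Dt))).
vt = 0.205 × 21.0 = 4.305 m and 2√(Dt) = 2√(0.0311 × 21.0) = 1.616 m.
Argument (x−vt)/(2√(Dt)) = (4.97 − 4.305)/1.616 = 0.4115; ½·erfc(0.4115) = 0.2803.
C = 78.7 × 0.2803 = 22.1 mg/L.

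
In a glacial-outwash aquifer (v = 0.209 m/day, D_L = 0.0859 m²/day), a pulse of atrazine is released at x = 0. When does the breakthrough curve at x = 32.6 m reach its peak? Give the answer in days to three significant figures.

For the 1D instantaneous-source solution, setting ∂C/∂t = 0 at fixed x gives v²t² + 2Dt − x² = 0, so t = (√(D² + v²x²) − D)/v².
√(D² + v²x²) = √(0.0859² + 0.209² × 32.6²) = 6.814; v² = 0.043681.
t = (6.814 − 0.0859)/0.043681 = 154 days (vs. the pure-advection estimate x/v = 156 d).

154 days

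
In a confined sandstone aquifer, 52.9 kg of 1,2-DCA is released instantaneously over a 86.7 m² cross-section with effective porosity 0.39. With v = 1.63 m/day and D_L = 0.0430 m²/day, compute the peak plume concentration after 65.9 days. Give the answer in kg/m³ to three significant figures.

0.262 kg/m³

The peak of an instantaneous 1D plume sits at x = vt; there the Gaussian factor is 1 and C_max = M/(n_e·A·√(4πDt)), where n_e·A is the pore area the mass is dissolved in.
√(4πDt) = √(4π × 0.0430 × 65.9) = 5.967 m, so C_max = 52.9/(0.39 × 86.7 × 5.967) = 0.262 kg/m³.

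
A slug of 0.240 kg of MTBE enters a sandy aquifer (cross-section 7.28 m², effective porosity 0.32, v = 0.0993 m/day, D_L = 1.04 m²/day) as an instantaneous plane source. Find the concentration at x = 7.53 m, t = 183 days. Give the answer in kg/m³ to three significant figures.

For an instantaneous plane source, C(x,t) = M/(n_e·A·√(4πDt)) · exp(−(x−vt)²/(4Dt)), with n_e·A the pore (flow) area.
Plume center vt = 0.0993 × 183 = 18.1719 m, so the well at 7.53 m is 10.6419 m upgradient of the peak.
√(4πDt) = 48.90 m, giving peak height M/(n_e·A·√(4πDt)) = 0.240/(0.32 × 7.28 × 48.90) = 0.002107 kg/m³.
(x−vt)²/(4Dt) = (-10.6419)²/(4 × 1.04 × 183) = 0.1488; exp(−0.1488) = 0.8617.
C = 0.002107 × 0.8617 = 0.00182 kg/m³.

0.00182 kg/m³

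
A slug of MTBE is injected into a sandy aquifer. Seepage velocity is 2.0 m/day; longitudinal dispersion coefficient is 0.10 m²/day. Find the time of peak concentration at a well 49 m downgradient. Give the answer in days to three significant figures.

24.5 days

For the 1D instantaneous-source solution, setting ∂C/∂t = 0 at fixed x gives v²t² + 2Dt − x² = 0, so t = (√(D² + v²x²) − D)/v².
√(D² + v²x²) = √(0.10² + 2.0² × 49²) = 98.00; v² = 4.
t = (98.00 − 0.10)/4 = 24.5 days (vs. the pure-advection estimate x/v = 24.5 d).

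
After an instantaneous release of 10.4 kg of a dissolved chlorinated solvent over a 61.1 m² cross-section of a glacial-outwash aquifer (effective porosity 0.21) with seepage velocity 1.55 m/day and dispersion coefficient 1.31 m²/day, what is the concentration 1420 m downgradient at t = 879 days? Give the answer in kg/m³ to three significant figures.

For an instantaneous plane source, C(x,t) = M/(n_e·A·√(4πDt)) · exp(−(x−vt)²/(4Dt)), with n_e·A the pore (flow) area.
Plume center vt = 1.55 × 879 = 1362.45 m, so the well at 1420 m is 57.55 m downgradient of the peak.
√(4πDt) = 120.3 m, giving peak height M/(n_e·A·√(4πDt)) = 10.4/(0.21 × 61.1 × 120.3) = 0.006738 kg/m³.
(x−vt)²/(4Dt) = (57.55)²/(4 × 1.31 × 879) = 0.7191; exp(−0.7191) = 0.4872.
C = 0.006738 × 0.4872 = 0.00328 kg/m³.

0.00328 kg/m³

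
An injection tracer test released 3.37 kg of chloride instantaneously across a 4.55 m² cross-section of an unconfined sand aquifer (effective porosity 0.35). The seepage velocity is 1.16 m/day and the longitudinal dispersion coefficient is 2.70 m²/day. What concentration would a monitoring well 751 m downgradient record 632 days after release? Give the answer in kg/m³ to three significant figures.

For an instantaneous plane source, C(x,t) = M/(n_e·A·√(4πDt)) · exp(−(x−vt)²/(4Dt)), with n_e·A the pore (flow) area.
Plume center vt = 1.16 × 632 = 733.12 m, so the well at 751 m is 17.88 m downgradient of the peak.
√(4πDt) = 146.4 m, giving peak height M/(n_e·A·√(4πDt)) = 3.37/(0.35 × 4.55 × 146.4) = 0.01445 kg/m³.
(x−vt)²/(4Dt) = (17.88)²/(4 × 2.70 × 632) = 0.04684; exp(−0.04684) = 0.9542.
C = 0.01445 × 0.9542 = 0.0138 kg/m³.

0.0138 kg/m³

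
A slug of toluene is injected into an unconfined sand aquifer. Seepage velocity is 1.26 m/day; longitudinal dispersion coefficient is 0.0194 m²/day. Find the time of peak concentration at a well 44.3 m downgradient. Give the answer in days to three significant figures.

35.1 days

For the 1D instantaneous-source solution, setting ∂C/∂t = 0 at fixed x gives v²t² + 2Dt − x² = 0, so t = (√(D² + v²x²) − D)/v².
√(D² + v²x²) = √(0.0194² + 1.26² × 44.3²) = 55.82; v² = 1.5876.
t = (55.82 − 0.0194)/1.5876 = 35.1 days (vs. the pure-advection estimate x/v = 35.2 d).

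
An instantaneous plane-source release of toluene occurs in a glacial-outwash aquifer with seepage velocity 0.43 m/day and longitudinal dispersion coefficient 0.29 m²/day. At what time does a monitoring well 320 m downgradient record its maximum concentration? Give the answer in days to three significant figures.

743 days

For the 1D instantaneous-source solution, setting ∂C/∂t = 0 at fixed x gives v²t² + 2Dt − x² = 0, so t = (√(D² + v²x²) − D)/v².
√(D² + v²x²) = √(0.29² + 0.43² × 320²) = 137.6; v² = 0.1849.
t = (137.6 − 0.29)/0.1849 = 743 days (vs. the pure-advection estimate x/v = 744 d).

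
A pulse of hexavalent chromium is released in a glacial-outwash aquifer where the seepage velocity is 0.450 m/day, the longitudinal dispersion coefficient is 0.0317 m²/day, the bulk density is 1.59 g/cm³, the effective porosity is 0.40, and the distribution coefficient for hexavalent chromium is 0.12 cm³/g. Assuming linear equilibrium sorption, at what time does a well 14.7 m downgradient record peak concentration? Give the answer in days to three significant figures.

Retardation factor R = 1 + ρ_b·K_d/n = 1 + 1.59 × 0.12/0.40 = 1.477.
Sorption retards both mechanisms: v_R = v/R = 0.3047 m/day, D_R = D/R = 0.02146 m²/day.
Peak time from v_R²t² + 2D_R t − x² = 0: t = (√(D_R² + v_R²x²) − D_R)/v_R².
√(D_R² + v_R²x²) = √(0.02146² + 0.3047² × 14.7²) = 4.479; v_R² = 0.09284.
t = (4.479 − 0.02146)/0.09284 = 48.0 days.

48.0 days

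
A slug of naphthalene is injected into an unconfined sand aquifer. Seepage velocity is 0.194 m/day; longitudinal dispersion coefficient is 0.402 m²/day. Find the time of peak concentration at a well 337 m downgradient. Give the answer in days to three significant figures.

1730 days

For the 1D instantaneous-source solution, setting ∂C/∂t = 0 at fixed x gives v²t² + 2Dt − x² = 0, so t = (√(D² + v²x²) − D)/v².
√(D² + v²x²) = √(0.402² + 0.194² × 337²) = 65.38; v² = 0.037636.
t = (65.38 − 0.402)/0.037636 = 1730 days (vs. the pure-advection estimate x/v = 1740 d).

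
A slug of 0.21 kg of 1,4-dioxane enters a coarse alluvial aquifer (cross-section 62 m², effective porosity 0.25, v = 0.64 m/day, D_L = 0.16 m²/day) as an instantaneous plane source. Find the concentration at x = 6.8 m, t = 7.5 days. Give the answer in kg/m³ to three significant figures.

For an instantaneous plane source, C(x,t) = M/(n_e·A·√(4πDt)) · exp(−(x−vt)²/(4Dt)), with n_e·A the pore (flow) area.
Plume center vt = 0.64 × 7.5 = 4.8 m, so the well at 6.8 m is 2 m downgradient of the peak.
√(4πDt) = 3.883 m, giving peak height M/(n_e·A·√(4πDt)) = 0.21/(0.25 × 62 × 3.883) = 0.003489 kg/m³.
(x−vt)²/(4Dt) = (2)²/(4 × 0.16 × 7.5) = 0.8333; exp(−0.8333) = 0.4346.
C = 0.003489 × 0.4346 = 0.00152 kg/m³.

0.00152 kg/m³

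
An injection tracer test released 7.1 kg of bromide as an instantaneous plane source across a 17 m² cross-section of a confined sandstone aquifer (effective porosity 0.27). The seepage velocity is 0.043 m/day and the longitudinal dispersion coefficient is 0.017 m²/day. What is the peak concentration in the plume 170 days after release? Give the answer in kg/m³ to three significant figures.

The peak of an instantaneous 1D plume sits at x = vt; there the Gaussian factor is 1 and C_max = M/(n_e·A·√(4πDt)), where n_e·A is the pore area the mass is dissolved in.
√(4πDt) = √(4π × 0.017 × 170) = 6.026 m, so C_max = 7.1/(0.27 × 17 × 6.026) = 0.257 kg/m³.

0.257 kg/m³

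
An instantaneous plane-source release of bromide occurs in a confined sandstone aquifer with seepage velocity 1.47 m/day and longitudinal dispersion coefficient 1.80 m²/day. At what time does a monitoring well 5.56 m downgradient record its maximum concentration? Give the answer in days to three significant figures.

For the 1D instantaneous-source solution, setting ∂C/∂t = 0 at fixed x gives v²t² + 2Dt − x² = 0, so t = (√(D² + v²x²) − D)/v².
√(D² + v²x²) = √(1.80² + 1.47² × 5.56²) = 8.369; v² = 2.1609.
t = (8.369 − 1.80)/2.1609 = 3.04 days (vs. the pure-advection estimate x/v = 3.78 d).

3.04 days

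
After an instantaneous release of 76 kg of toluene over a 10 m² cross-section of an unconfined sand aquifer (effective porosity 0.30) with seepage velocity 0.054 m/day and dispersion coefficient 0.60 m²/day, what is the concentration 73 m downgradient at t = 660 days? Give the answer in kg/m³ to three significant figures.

0.149 kg/m³

For an instantaneous plane source, C(x,t) = M/(n_e·A·√(4πDt)) · exp(−(x−vt)²/(4Dt)), with n_e·A the pore (flow) area.
Plume center vt = 0.054 × 660 = 35.64 m, so the well at 73 m is 37.36 m downgradient of the peak.
√(4πDt) = 70.54 m, giving peak height M/(n_e·A·√(4πDt)) = 76/(0.30 × 10 × 70.54) = 0.3591 kg/m³.
(x−vt)²/(4Dt) = (37.36)²/(4 × 0.60 × 660) = 0.8812; exp(−0.8812) = 0.4143.
C = 0.3591 × 0.4143 = 0.149 kg/m³.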